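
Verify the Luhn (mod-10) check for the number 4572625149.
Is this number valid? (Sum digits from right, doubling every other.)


Luhn sum = 44
44 mod 10 = 4

Invalid (Luhn sum mod 10 = 4)


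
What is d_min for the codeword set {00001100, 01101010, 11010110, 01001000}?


Comparing all pairs, minimum distance: 2
Can detect 1 errors, correct 0 errors

2


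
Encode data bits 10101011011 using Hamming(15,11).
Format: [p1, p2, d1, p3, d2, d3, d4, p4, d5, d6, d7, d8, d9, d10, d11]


Parity bits: p1=0, p2=1, p3=0, p4=1

011001011011011


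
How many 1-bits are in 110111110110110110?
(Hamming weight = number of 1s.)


Counting 1s in 110111110110110110

13


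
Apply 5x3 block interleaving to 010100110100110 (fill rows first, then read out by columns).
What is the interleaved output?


Matrix:
  010
  100
  110
  100
  110
Read columns: 011111010100000

011111010100000


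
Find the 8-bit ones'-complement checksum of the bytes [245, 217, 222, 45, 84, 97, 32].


Sum = 942 mod 256 = 174
Complement = 81

81


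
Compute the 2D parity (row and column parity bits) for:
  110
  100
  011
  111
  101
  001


Row parities: 010101
Column parities: 010

Row P: 010101, Col P: 010, Corner: 1


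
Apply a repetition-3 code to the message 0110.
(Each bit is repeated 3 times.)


Each bit -> 3 copies

000111111000


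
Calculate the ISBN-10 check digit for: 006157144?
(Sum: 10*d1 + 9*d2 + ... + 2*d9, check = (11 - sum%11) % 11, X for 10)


Weighted sum: 144
144 mod 11 = 1

Check digit: X


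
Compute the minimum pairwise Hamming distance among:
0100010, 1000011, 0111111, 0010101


Comparing all pairs, minimum distance: 3
Can detect 2 errors, correct 1 errors

3


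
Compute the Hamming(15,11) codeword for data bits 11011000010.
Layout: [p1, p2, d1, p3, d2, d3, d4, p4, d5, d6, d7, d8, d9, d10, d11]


Parity bits: p1=0, p2=1, p3=1, p4=0

011110101000010


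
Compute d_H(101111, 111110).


XOR: 010001
Count of 1s: 2

2


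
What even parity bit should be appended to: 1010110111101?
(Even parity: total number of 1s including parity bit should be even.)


Number of 1s in data: 9
Parity bit: 1

1


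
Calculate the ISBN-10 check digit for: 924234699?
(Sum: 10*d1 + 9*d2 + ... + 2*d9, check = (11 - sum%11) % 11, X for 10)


Weighted sum: 261
261 mod 11 = 8

Check digit: 3


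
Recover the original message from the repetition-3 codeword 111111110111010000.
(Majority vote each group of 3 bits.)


Groups: 111, 111, 110, 111, 010, 000
Majority votes: 111100

111100


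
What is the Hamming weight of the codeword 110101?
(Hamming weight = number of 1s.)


Counting 1s in 110101

4


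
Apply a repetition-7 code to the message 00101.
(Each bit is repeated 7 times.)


Each bit -> 7 copies

00000000000000111111100000001111111


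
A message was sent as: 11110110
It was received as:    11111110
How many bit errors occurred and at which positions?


XOR: 00001000

1 error(s) at position(s): 4


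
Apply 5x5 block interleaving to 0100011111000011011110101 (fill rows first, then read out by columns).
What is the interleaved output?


Matrix:
  01000
  11111
  00001
  10111
  10101
Read columns: 0101111000010110101001111

0101111000010110101001111


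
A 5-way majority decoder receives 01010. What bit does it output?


Ones: 2 out of 5
Threshold: 3

0 (2/5 voted 1)


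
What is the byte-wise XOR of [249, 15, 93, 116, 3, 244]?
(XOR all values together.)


XOR chain: 249 ^ 15 ^ 93 ^ 116 ^ 3 ^ 244 = 40

40


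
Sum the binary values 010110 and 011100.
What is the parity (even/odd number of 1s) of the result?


010110 = 22
011100 = 28
Sum = 50 = 110010
1s count = 3

odd parity (3 ones in 110010)


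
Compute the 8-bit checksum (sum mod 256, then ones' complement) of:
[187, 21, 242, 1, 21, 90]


Sum = 562 mod 256 = 50
Complement = 205

205


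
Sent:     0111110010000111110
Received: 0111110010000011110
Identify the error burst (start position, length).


XOR: 0000000000000100000

Burst at position 13, length 1


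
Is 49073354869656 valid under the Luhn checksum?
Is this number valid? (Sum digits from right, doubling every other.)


Luhn sum = 73
73 mod 10 = 3

Invalid (Luhn sum mod 10 = 3)


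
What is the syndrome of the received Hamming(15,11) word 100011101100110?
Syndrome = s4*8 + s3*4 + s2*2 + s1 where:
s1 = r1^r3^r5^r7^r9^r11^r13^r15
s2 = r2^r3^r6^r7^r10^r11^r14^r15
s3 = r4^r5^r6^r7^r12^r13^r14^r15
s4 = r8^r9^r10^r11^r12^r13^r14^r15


s1=1, s2=0, s3=1, s4=0

Syndrome = 5 (error at position 5)


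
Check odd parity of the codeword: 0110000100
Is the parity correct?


Number of 1s: 3

Yes, parity is correct (3 ones)


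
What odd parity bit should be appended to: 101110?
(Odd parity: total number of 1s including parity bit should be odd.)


Number of 1s in data: 4
Parity bit: 1

1


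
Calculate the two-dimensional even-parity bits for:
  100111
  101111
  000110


Row parities: 010
Column parities: 001110

Row P: 010, Col P: 001110, Corner: 1


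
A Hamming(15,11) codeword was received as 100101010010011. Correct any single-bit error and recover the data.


Syndrome = 1: error at position 1

Data: 00100010011 (corrected bit 1)


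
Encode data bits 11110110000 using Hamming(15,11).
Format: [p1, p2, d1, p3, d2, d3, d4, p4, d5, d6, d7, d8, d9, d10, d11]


Parity bits: p1=0, p2=1, p3=1, p4=0

011111100110000


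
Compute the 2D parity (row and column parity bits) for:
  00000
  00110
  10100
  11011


Row parities: 0000
Column parities: 01001

Row P: 0000, Col P: 01001, Corner: 0


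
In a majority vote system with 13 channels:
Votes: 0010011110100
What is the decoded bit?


Ones: 6 out of 13
Threshold: 7

0 (6/13 voted 1)


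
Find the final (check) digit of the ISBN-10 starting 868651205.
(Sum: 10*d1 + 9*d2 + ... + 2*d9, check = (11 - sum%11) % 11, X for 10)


Weighted sum: 293
293 mod 11 = 7

Check digit: 4


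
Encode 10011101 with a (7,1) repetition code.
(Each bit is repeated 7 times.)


Each bit -> 7 copies

11111110000000000000011111111111111111111100000001111111


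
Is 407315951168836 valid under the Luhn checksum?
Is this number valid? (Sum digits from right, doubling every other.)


Luhn sum = 65
65 mod 10 = 5

Invalid (Luhn sum mod 10 = 5)


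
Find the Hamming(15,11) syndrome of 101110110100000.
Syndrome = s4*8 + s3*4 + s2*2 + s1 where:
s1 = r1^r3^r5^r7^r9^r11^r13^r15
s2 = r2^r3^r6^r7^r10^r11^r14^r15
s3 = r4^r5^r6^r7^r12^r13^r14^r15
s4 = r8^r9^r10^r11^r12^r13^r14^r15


s1=0, s2=1, s3=1, s4=0

Syndrome = 6 (error at position 6)


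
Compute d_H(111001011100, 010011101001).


XOR: 101010110101
Count of 1s: 7

7


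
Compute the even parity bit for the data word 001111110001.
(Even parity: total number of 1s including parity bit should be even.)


Number of 1s in data: 7
Parity bit: 1

1


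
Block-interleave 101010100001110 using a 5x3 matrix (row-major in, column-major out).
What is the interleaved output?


Matrix:
  101
  010
  100
  001
  110
Read columns: 101010100110010

101010100110010


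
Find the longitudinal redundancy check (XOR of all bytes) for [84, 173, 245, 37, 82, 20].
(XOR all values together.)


XOR chain: 84 ^ 173 ^ 245 ^ 37 ^ 82 ^ 20 = 111

111


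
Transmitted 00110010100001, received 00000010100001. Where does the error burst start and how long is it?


XOR: 00110000000000

Burst at position 2, length 2


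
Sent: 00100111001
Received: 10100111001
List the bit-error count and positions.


XOR: 10000000000

1 error(s) at position(s): 0


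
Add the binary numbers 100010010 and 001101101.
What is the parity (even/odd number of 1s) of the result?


100010010 = 274
001101101 = 109
Sum = 383 = 101111111
1s count = 8

even parity (8 ones in 101111111)


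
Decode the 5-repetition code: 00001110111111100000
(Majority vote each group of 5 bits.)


Groups: 00001, 11011, 11111, 00000
Majority votes: 0110

0110


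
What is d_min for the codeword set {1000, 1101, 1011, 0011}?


Comparing all pairs, minimum distance: 1
Can detect 0 errors, correct 0 errors

1


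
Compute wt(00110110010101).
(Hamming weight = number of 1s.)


Counting 1s in 00110110010101

7


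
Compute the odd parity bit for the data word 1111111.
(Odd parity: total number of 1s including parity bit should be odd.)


Number of 1s in data: 7
Parity bit: 0

0


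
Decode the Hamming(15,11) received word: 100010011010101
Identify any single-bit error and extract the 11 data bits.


Syndrome = 12: error at position 12

Data: 01001011101 (corrected bit 12)


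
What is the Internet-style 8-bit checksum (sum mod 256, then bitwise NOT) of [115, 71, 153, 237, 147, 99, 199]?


Sum = 1021 mod 256 = 253
Complement = 2

2


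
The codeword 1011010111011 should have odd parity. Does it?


Number of 1s: 9

Yes, parity is correct (9 ones)


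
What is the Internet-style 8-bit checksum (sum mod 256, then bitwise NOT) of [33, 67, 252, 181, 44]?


Sum = 577 mod 256 = 65
Complement = 190

190


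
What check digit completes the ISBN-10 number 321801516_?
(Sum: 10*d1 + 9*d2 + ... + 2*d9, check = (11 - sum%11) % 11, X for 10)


Weighted sum: 152
152 mod 11 = 9

Check digit: 2


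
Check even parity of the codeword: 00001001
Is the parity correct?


Number of 1s: 2

Yes, parity is correct (2 ones)


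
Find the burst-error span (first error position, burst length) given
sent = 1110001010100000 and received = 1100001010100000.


XOR: 0010000000000000

Burst at position 2, length 1


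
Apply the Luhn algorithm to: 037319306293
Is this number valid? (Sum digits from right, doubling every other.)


Luhn sum = 45
45 mod 10 = 5

Invalid (Luhn sum mod 10 = 5)


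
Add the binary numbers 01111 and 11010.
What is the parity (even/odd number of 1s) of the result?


01111 = 15
11010 = 26
Sum = 41 = 101001
1s count = 3

odd parity (3 ones in 101001)


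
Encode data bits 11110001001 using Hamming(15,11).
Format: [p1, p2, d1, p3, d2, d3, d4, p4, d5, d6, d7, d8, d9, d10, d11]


Parity bits: p1=0, p2=0, p3=1, p4=0

001111100001001


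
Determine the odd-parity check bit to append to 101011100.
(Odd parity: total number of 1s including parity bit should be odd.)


Number of 1s in data: 5
Parity bit: 0

0


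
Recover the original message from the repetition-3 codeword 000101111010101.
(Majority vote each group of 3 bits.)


Groups: 000, 101, 111, 010, 101
Majority votes: 01101

01101


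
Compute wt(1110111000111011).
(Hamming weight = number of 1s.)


Counting 1s in 1110111000111011

11


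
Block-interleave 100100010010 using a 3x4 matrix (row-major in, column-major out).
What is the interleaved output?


Matrix:
  1001
  0001
  0010
Read columns: 100000001110

100000001110


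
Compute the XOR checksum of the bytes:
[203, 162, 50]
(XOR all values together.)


XOR chain: 203 ^ 162 ^ 50 = 91

91


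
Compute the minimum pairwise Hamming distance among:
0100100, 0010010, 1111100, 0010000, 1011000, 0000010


Comparing all pairs, minimum distance: 1
Can detect 0 errors, correct 0 errors

1


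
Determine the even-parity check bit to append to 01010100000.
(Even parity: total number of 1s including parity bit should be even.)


Number of 1s in data: 3
Parity bit: 1

1


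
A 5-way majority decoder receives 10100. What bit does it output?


Ones: 2 out of 5
Threshold: 3

0 (2/5 voted 1)


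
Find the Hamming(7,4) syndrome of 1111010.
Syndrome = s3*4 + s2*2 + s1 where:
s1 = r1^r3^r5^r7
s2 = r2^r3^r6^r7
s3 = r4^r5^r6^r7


s1=0, s2=1, s3=0

Syndrome = 2 (error at position 2)


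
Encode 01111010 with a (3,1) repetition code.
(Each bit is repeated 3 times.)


Each bit -> 3 copies

000111111111111000111000


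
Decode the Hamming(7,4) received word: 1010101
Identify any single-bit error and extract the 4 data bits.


Syndrome = 0: no error detected

Data: 1101 (no errors)


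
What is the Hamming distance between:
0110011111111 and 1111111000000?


XOR: 1001100111111
Count of 1s: 9

9


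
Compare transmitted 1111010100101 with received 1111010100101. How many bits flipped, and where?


XOR: 0000000000000

0 errors (received matches sent)


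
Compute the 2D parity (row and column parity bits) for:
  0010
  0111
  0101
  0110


Row parities: 1100
Column parities: 0110

Row P: 1100, Col P: 0110, Corner: 0


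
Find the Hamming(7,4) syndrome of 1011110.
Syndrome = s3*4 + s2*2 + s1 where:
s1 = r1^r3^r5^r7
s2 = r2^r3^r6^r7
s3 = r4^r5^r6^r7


s1=1, s2=0, s3=1

Syndrome = 5 (error at position 5)


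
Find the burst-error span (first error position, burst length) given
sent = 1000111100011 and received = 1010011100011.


XOR: 0010100000000

Burst at position 2, length 3


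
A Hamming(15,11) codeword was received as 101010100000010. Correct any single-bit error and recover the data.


Syndrome = 14: error at position 14

Data: 11010000000 (corrected bit 14)


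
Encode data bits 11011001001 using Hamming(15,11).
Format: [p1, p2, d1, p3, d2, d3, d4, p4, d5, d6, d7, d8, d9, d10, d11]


Parity bits: p1=1, p2=1, p3=0, p4=1

111010111001001


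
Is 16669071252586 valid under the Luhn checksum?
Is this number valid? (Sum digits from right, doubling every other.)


Luhn sum = 63
63 mod 10 = 3

Invalid (Luhn sum mod 10 = 3)


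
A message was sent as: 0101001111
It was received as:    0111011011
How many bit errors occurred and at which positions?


XOR: 0010010100

3 error(s) at position(s): 2, 5, 7


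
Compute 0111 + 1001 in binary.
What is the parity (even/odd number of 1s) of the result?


0111 = 7
1001 = 9
Sum = 16 = 10000
1s count = 1

odd parity (1 ones in 10000)


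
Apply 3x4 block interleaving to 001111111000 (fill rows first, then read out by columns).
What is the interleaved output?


Matrix:
  0011
  1111
  1000
Read columns: 011010110110

011010110110


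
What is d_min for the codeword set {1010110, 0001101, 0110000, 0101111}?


Comparing all pairs, minimum distance: 2
Can detect 1 errors, correct 0 errors

2


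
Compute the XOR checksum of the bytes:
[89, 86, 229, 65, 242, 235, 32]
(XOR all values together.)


XOR chain: 89 ^ 86 ^ 229 ^ 65 ^ 242 ^ 235 ^ 32 = 146

146


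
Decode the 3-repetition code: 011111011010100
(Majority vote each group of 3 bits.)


Groups: 011, 111, 011, 010, 100
Majority votes: 11100

11100


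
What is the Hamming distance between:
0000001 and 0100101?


XOR: 0100100
Count of 1s: 2

2


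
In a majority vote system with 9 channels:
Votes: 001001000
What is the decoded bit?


Ones: 2 out of 9
Threshold: 5

0 (2/9 voted 1)


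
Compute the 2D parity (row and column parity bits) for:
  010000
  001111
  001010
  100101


Row parities: 1001
Column parities: 110000

Row P: 1001, Col P: 110000, Corner: 0


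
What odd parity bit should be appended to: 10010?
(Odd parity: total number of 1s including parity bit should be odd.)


Number of 1s in data: 2
Parity bit: 1

1


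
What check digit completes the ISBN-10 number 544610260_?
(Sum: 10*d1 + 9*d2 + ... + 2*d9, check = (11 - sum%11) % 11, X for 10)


Weighted sum: 192
192 mod 11 = 5

Check digit: 6


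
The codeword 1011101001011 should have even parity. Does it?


Number of 1s: 8

Yes, parity is correct (8 ones)


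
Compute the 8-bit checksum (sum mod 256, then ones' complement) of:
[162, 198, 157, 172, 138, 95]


Sum = 922 mod 256 = 154
Complement = 101

101


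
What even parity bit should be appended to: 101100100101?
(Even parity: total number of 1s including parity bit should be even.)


Number of 1s in data: 6
Parity bit: 0

0


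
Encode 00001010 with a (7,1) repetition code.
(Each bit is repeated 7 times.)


Each bit -> 7 copies

00000000000000000000000000001111111000000011111110000000


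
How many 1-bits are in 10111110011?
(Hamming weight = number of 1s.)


Counting 1s in 10111110011

8


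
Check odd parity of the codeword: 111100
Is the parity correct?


Number of 1s: 4

No, parity error (4 ones)


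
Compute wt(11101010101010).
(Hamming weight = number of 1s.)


Counting 1s in 11101010101010

8


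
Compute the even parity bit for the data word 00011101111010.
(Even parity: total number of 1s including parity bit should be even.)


Number of 1s in data: 8
Parity bit: 0

0


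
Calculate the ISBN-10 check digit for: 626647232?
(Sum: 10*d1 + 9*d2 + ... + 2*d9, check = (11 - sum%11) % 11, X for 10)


Weighted sum: 248
248 mod 11 = 6

Check digit: 5


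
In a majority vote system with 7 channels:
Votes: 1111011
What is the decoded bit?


Ones: 6 out of 7
Threshold: 4

1 (6/7 voted 1)


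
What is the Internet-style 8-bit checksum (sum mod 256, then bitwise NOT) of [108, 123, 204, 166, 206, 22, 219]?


Sum = 1048 mod 256 = 24
Complement = 231

231


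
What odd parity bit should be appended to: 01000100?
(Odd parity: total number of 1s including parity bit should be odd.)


Number of 1s in data: 2
Parity bit: 1

1


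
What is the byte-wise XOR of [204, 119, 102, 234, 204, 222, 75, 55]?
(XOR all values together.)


XOR chain: 204 ^ 119 ^ 102 ^ 234 ^ 204 ^ 222 ^ 75 ^ 55 = 89

89


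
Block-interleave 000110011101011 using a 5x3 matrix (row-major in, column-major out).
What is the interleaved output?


Matrix:
  000
  110
  011
  101
  011
Read columns: 010100110100111

010100110100111


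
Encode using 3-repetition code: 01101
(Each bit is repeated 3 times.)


Each bit -> 3 copies

000111111000111


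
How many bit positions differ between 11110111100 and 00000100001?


XOR: 11110011101
Count of 1s: 8

8


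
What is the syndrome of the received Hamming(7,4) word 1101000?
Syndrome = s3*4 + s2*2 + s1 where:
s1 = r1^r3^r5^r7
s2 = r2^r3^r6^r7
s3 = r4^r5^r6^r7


s1=1, s2=1, s3=1

Syndrome = 7 (error at position 7)


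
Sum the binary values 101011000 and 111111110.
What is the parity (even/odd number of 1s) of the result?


101011000 = 344
111111110 = 510
Sum = 854 = 1101010110
1s count = 6

even parity (6 ones in 1101010110)


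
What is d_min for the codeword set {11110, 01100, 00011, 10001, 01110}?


Comparing all pairs, minimum distance: 1
Can detect 0 errors, correct 0 errors

1


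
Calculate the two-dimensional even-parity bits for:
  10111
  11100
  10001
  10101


Row parities: 0101
Column parities: 01111

Row P: 0101, Col P: 01111, Corner: 0


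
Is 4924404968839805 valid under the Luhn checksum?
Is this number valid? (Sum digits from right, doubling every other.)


Luhn sum = 93
93 mod 10 = 3

Invalid (Luhn sum mod 10 = 3)


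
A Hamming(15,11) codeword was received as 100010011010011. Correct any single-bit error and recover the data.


Syndrome = 15: error at position 15

Data: 01001010010 (corrected bit 15)


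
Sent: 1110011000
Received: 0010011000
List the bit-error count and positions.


XOR: 1100000000

2 error(s) at position(s): 0, 1


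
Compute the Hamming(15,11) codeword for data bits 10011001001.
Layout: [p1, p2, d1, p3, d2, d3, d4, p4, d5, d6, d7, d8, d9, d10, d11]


Parity bits: p1=0, p2=1, p3=1, p4=1

011100111001001


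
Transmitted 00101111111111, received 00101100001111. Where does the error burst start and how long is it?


XOR: 00000011110000

Burst at position 6, length 4


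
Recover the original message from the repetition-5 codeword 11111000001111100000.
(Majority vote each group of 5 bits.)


Groups: 11111, 00000, 11111, 00000
Majority votes: 1010

1010


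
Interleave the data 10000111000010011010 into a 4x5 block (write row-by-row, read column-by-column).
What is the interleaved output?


Matrix:
  10000
  11100
  00100
  11010
Read columns: 11010101011000010000

11010101011000010000


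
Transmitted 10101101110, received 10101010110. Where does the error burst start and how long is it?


XOR: 00000111000

Burst at position 5, length 3


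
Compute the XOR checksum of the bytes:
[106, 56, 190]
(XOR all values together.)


XOR chain: 106 ^ 56 ^ 190 = 236

236


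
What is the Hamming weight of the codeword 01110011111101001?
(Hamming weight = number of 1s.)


Counting 1s in 01110011111101001

11


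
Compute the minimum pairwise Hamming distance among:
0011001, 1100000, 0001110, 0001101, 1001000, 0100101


Comparing all pairs, minimum distance: 2
Can detect 1 errors, correct 0 errors

2


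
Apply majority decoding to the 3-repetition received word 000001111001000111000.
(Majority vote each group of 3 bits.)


Groups: 000, 001, 111, 001, 000, 111, 000
Majority votes: 0010010

0010010


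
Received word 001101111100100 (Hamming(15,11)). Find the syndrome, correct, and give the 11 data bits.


Syndrome = 0: no error detected

Data: 10111100100 (no errors)


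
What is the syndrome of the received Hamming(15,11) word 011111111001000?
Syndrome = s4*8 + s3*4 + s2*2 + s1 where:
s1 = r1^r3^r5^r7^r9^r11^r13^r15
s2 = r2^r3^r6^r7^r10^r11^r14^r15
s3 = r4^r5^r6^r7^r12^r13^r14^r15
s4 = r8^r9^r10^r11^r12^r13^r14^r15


s1=0, s2=0, s3=1, s4=1

Syndrome = 12 (error at position 12)


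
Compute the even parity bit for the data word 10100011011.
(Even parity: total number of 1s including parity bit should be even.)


Number of 1s in data: 6
Parity bit: 0

0


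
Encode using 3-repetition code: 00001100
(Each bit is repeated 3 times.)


Each bit -> 3 copies

000000000000111111000000


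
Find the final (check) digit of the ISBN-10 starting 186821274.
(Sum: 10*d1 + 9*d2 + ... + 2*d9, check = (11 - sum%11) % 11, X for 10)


Weighted sum: 240
240 mod 11 = 9

Check digit: 2


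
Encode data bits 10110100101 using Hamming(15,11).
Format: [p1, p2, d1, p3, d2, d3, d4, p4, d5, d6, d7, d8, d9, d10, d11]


Parity bits: p1=0, p2=1, p3=0, p4=1

011001110100101


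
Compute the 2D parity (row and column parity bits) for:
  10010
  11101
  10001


Row parities: 000
Column parities: 11110

Row P: 000, Col P: 11110, Corner: 0


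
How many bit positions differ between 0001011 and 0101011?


XOR: 0100000
Count of 1s: 1

1


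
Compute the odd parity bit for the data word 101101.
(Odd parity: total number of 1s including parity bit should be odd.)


Number of 1s in data: 4
Parity bit: 1

1


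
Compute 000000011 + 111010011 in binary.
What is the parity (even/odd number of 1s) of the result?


000000011 = 3
111010011 = 467
Sum = 470 = 111010110
1s count = 6

even parity (6 ones in 111010110)


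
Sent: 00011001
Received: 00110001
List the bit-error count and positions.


XOR: 00101000

2 error(s) at position(s): 2, 4


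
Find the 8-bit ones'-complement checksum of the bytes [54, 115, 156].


Sum = 325 mod 256 = 69
Complement = 186

186


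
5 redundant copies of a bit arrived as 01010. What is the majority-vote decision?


Ones: 2 out of 5
Threshold: 3

0 (2/5 voted 1)


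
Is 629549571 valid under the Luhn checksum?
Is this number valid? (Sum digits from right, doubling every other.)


Luhn sum = 44
44 mod 10 = 4

Invalid (Luhn sum mod 10 = 4)


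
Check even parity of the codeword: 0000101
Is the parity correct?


Number of 1s: 2

Yes, parity is correct (2 ones)


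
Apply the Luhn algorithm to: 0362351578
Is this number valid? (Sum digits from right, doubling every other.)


Luhn sum = 39
39 mod 10 = 9

Invalid (Luhn sum mod 10 = 9)


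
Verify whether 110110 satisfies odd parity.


Number of 1s: 4

No, parity error (4 ones)


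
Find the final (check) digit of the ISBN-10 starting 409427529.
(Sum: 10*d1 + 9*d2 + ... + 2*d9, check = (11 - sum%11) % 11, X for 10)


Weighted sum: 231
231 mod 11 = 0

Check digit: 0


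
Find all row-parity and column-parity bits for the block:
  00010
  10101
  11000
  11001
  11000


Row parities: 11010
Column parities: 01110

Row P: 11010, Col P: 01110, Corner: 1


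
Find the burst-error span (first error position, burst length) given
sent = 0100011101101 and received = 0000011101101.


XOR: 0100000000000

Burst at position 1, length 1


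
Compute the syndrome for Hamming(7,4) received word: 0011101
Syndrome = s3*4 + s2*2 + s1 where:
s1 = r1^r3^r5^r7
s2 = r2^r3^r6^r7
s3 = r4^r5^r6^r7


s1=1, s2=0, s3=1

Syndrome = 5 (error at position 5)


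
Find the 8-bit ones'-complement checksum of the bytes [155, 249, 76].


Sum = 480 mod 256 = 224
Complement = 31

31


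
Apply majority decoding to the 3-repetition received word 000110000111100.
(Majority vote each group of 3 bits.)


Groups: 000, 110, 000, 111, 100
Majority votes: 01010

01010


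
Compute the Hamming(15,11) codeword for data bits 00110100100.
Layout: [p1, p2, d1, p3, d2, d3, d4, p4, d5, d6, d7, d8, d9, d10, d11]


Parity bits: p1=0, p2=1, p3=1, p4=0

010101100100100


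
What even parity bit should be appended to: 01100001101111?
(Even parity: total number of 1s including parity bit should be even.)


Number of 1s in data: 8
Parity bit: 0

0


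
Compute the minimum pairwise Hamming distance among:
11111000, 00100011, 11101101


Comparing all pairs, minimum distance: 3
Can detect 2 errors, correct 1 errors

3


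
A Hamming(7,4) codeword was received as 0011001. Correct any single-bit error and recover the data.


Syndrome = 0: no error detected

Data: 1001 (no errors)


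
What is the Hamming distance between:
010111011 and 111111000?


XOR: 101000011
Count of 1s: 4

4


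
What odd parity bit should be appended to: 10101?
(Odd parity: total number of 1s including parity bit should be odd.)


Number of 1s in data: 3
Parity bit: 0

0


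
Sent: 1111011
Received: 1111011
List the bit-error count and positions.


XOR: 0000000

0 errors (received matches sent)


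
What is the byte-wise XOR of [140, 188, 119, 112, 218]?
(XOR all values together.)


XOR chain: 140 ^ 188 ^ 119 ^ 112 ^ 218 = 237

237


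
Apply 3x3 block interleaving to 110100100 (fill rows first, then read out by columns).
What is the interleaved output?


Matrix:
  110
  100
  100
Read columns: 111100000

111100000


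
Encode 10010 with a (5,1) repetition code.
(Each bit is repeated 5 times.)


Each bit -> 5 copies

1111100000000001111100000


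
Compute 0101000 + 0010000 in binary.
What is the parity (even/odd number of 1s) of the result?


0101000 = 40
0010000 = 16
Sum = 56 = 111000
1s count = 3

odd parity (3 ones in 111000)


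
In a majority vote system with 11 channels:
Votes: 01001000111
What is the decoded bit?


Ones: 5 out of 11
Threshold: 6

0 (5/11 voted 1)


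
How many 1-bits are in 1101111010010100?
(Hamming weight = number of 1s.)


Counting 1s in 1101111010010100

9


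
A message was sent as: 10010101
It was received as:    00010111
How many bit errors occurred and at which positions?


XOR: 10000010

2 error(s) at position(s): 0, 6


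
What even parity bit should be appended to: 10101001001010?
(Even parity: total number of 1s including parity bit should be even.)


Number of 1s in data: 6
Parity bit: 0

0


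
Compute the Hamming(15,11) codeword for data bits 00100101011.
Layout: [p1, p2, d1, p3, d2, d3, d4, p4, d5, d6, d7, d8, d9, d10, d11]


Parity bits: p1=1, p2=0, p3=0, p4=0

100001000101011


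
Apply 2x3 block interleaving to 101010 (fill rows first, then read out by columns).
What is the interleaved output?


Matrix:
  101
  010
Read columns: 100110

100110


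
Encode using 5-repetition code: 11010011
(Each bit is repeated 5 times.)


Each bit -> 5 copies

1111111111000001111100000000001111111111


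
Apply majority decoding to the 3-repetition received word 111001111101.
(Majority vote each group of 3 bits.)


Groups: 111, 001, 111, 101
Majority votes: 1011

1011


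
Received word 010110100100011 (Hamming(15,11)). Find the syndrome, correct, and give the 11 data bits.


Syndrome = 15: error at position 15

Data: 01010100010 (corrected bit 15)


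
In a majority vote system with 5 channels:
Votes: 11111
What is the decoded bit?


Ones: 5 out of 5
Threshold: 3

1 (5/5 voted 1)


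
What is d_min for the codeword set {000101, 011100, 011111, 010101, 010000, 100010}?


Comparing all pairs, minimum distance: 1
Can detect 0 errors, correct 0 errors

1


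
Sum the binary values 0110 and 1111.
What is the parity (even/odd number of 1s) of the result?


0110 = 6
1111 = 15
Sum = 21 = 10101
1s count = 3

odd parity (3 ones in 10101)


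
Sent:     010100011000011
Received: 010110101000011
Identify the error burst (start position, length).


XOR: 000010110000000

Burst at position 4, length 4


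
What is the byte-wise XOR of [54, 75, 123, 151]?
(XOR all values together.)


XOR chain: 54 ^ 75 ^ 123 ^ 151 = 145

145


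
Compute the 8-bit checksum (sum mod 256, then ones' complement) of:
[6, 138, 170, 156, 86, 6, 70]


Sum = 632 mod 256 = 120
Complement = 135

135


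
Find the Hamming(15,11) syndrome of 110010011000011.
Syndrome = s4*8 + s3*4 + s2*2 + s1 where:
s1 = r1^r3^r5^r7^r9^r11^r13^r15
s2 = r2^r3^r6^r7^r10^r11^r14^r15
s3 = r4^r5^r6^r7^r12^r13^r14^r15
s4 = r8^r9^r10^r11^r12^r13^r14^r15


s1=0, s2=1, s3=1, s4=0

Syndrome = 6 (error at position 6)


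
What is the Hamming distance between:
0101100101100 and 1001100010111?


XOR: 1100000111011
Count of 1s: 7

7


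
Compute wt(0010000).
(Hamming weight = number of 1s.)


Counting 1s in 0010000

1


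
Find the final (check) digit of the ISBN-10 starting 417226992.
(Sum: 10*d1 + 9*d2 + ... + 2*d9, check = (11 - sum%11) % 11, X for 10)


Weighted sum: 228
228 mod 11 = 8

Check digit: 3


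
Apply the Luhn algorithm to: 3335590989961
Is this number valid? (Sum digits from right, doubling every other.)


Luhn sum = 66
66 mod 10 = 6

Invalid (Luhn sum mod 10 = 6)


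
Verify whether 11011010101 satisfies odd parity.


Number of 1s: 7

Yes, parity is correct (7 ones)


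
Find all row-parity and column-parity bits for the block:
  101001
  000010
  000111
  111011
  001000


Row parities: 11111
Column parities: 011111

Row P: 11111, Col P: 011111, Corner: 1


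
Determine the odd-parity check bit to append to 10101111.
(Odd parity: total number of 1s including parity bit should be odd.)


Number of 1s in data: 6
Parity bit: 1

1


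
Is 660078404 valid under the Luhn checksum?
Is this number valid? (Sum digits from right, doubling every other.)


Luhn sum = 31
31 mod 10 = 1

Invalid (Luhn sum mod 10 = 1)


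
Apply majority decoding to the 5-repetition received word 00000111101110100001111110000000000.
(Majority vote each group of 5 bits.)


Groups: 00000, 11110, 11101, 00001, 11111, 00000, 00000
Majority votes: 0110100

0110100


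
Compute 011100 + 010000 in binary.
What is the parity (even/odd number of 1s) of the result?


011100 = 28
010000 = 16
Sum = 44 = 101100
1s count = 3

odd parity (3 ones in 101100)


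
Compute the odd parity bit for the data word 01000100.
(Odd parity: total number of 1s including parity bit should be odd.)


Number of 1s in data: 2
Parity bit: 1

1


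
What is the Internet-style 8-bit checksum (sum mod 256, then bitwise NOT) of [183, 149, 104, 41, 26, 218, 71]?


Sum = 792 mod 256 = 24
Complement = 231

231


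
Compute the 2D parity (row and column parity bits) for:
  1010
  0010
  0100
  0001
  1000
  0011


Row parities: 011110
Column parities: 0110

Row P: 011110, Col P: 0110, Corner: 0


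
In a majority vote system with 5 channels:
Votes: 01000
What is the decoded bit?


Ones: 1 out of 5
Threshold: 3

0 (1/5 voted 1)


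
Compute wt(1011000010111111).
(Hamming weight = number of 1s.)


Counting 1s in 1011000010111111

10


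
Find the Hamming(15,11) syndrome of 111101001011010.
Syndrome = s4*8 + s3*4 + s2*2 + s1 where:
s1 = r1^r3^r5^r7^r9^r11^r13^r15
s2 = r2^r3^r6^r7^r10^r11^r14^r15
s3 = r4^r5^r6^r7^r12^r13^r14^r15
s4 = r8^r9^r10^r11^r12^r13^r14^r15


s1=0, s2=1, s3=0, s4=0

Syndrome = 2 (error at position 2)


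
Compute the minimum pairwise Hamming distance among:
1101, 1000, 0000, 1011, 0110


Comparing all pairs, minimum distance: 1
Can detect 0 errors, correct 0 errors

1


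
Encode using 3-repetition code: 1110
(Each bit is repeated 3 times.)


Each bit -> 3 copies

111111111000


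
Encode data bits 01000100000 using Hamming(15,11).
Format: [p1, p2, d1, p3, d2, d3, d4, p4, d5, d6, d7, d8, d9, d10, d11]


Parity bits: p1=1, p2=1, p3=1, p4=1

110110010100000


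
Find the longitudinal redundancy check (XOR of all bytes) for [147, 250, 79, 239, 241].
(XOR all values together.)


XOR chain: 147 ^ 250 ^ 79 ^ 239 ^ 241 = 56

56


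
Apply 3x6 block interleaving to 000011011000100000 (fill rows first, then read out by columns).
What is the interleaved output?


Matrix:
  000011
  011000
  100000
Read columns: 001010010000100100

001010010000100100


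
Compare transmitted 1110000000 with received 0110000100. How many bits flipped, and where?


XOR: 1000000100

2 error(s) at position(s): 0, 7


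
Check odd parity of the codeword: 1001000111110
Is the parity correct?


Number of 1s: 7

Yes, parity is correct (7 ones)


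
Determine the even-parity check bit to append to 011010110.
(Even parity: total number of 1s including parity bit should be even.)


Number of 1s in data: 5
Parity bit: 1

1


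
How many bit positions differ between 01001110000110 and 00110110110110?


XOR: 01111000110000
Count of 1s: 6

6


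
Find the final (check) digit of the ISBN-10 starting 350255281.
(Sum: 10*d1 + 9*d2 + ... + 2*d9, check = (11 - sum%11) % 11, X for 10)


Weighted sum: 178
178 mod 11 = 2

Check digit: 9


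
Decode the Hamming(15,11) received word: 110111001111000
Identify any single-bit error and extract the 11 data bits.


Syndrome = 0: no error detected

Data: 01101111000 (no errors)


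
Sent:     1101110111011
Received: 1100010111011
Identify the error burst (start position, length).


XOR: 0001100000000

Burst at position 3, length 2


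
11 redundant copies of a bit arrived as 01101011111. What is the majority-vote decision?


Ones: 8 out of 11
Threshold: 6

1 (8/11 voted 1)


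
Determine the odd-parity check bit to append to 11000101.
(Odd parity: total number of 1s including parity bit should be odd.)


Number of 1s in data: 4
Parity bit: 1

1


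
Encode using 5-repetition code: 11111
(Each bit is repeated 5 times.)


Each bit -> 5 copies

1111111111111111111111111


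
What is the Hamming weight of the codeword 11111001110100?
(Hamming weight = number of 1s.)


Counting 1s in 11111001110100

9


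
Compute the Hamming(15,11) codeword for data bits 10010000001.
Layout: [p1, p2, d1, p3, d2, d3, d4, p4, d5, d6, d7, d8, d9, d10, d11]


Parity bits: p1=1, p2=1, p3=0, p4=1

111000110000001


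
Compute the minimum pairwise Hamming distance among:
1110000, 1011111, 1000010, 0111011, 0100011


Comparing all pairs, minimum distance: 2
Can detect 1 errors, correct 0 errors

2


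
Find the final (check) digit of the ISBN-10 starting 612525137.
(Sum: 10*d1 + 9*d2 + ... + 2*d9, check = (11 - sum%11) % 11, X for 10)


Weighted sum: 184
184 mod 11 = 8

Check digit: 3


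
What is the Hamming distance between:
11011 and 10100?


XOR: 01111
Count of 1s: 4

4


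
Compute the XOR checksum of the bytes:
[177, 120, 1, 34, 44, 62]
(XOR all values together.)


XOR chain: 177 ^ 120 ^ 1 ^ 34 ^ 44 ^ 62 = 248

248


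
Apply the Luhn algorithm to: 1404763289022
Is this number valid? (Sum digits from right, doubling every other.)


Luhn sum = 57
57 mod 10 = 7

Invalid (Luhn sum mod 10 = 7)


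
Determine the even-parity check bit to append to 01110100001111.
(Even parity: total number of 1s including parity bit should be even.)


Number of 1s in data: 8
Parity bit: 0

0


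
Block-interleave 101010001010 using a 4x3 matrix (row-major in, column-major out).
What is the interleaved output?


Matrix:
  101
  010
  001
  010
Read columns: 100001011010

100001011010


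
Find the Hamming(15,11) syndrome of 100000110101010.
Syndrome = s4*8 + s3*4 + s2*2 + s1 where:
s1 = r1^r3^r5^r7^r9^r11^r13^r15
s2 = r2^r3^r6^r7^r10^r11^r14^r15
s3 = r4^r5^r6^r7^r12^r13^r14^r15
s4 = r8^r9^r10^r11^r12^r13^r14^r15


s1=0, s2=1, s3=1, s4=0

Syndrome = 6 (error at position 6)


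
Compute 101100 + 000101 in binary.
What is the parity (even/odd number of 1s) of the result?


101100 = 44
000101 = 5
Sum = 49 = 110001
1s count = 3

odd parity (3 ones in 110001)


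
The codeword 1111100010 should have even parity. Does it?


Number of 1s: 6

Yes, parity is correct (6 ones)


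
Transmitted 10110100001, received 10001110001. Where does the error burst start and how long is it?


XOR: 00111010000

Burst at position 2, length 5


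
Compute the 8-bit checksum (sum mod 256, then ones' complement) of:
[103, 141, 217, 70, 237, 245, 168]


Sum = 1181 mod 256 = 157
Complement = 98

98


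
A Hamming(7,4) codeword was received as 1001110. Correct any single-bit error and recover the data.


Syndrome = 6: error at position 6

Data: 0100 (corrected bit 6)


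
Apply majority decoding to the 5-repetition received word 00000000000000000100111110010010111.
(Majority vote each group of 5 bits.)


Groups: 00000, 00000, 00000, 00100, 11111, 00100, 10111
Majority votes: 0000101

0000101


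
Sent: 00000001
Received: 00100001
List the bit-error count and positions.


XOR: 00100000

1 error(s) at position(s): 2


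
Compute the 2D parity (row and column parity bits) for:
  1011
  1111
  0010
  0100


Row parities: 1011
Column parities: 0010

Row P: 1011, Col P: 0010, Corner: 1


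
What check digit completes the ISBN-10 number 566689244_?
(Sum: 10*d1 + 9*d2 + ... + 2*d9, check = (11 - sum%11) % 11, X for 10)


Weighted sum: 315
315 mod 11 = 7

Check digit: 4


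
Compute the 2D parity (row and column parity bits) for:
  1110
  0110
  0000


Row parities: 100
Column parities: 1000

Row P: 100, Col P: 1000, Corner: 1


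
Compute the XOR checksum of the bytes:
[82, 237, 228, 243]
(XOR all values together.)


XOR chain: 82 ^ 237 ^ 228 ^ 243 = 168

168


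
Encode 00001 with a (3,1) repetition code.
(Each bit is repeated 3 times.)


Each bit -> 3 copies

000000000000111


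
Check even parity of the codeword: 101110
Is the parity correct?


Number of 1s: 4

Yes, parity is correct (4 ones)


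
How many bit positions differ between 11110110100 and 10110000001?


XOR: 01000110101
Count of 1s: 5

5


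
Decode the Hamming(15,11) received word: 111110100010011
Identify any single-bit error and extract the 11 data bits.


Syndrome = 12: error at position 12

Data: 11010011011 (corrected bit 12)


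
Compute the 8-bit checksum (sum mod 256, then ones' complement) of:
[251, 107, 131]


Sum = 489 mod 256 = 233
Complement = 22

22


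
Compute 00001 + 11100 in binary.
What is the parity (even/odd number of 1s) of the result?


00001 = 1
11100 = 28
Sum = 29 = 11101
1s count = 4

even parity (4 ones in 11101)


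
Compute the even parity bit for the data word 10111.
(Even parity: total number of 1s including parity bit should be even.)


Number of 1s in data: 4
Parity bit: 0

0


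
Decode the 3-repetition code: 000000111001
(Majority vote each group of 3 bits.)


Groups: 000, 000, 111, 001
Majority votes: 0010

0010
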